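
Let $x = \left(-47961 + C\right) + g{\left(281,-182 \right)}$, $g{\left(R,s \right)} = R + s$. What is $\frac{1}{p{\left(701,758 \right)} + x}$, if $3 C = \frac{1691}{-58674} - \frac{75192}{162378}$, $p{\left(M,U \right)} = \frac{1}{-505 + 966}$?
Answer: $- \frac{732019346982}{35036028421182209} \approx -2.0893 \cdot 10^{-5}$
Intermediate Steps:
$p{\left(M,U \right)} = \frac{1}{461}$
$C = - \frac{260355367}{1587894462}$ ($C = \frac{\frac{1691}{-58674} - \frac{75192}{162378}}{3} = \frac{1691 \left(- \frac{1}{58674}\right) - \frac{12532}{27063}}{3} = \frac{- \frac{1691}{58674} - \frac{12532}{27063}}{3} = \frac{1}{3} \left(- \frac{260355367}{529298154}\right) = - \frac{260355367}{1587894462} \approx -0.16396$)
$x = - \frac{76000065095611}{1587894462}$ ($x = \left(-47961 - \frac{260355367}{1587894462}\right) + \left(281 - 182\right) = - \frac{76157266647349}{1587894462} + 99 = - \frac{76000065095611}{1587894462} \approx -47862.0$)
$\frac{1}{p{\left(701,758 \right)} + x} = \frac{1}{\frac{1}{461} - \frac{76000065095611}{1587894462}} = \frac{1}{- \frac{35036028421182209}{732019346982}} = - \frac{732019346982}{35036028421182209}$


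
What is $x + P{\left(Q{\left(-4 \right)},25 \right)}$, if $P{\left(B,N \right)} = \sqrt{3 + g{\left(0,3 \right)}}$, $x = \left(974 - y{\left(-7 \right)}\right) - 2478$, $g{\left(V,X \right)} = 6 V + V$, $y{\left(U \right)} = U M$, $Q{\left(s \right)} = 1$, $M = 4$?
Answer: $-1476 + \sqrt{3} \approx -1474.3$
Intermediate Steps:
$y{\left(U \right)} = 4 U$ ($y{\left(U \right)} = U 4 = 4 U$)
$g{\left(V,X \right)} = 7 V$
$x = -1476$ ($x = \left(974 - 4 \left(-7\right)\right) - 2478 = \left(974 - -28\right) - 2478 = \left(974 + 28\right) - 2478 = 1002 - 2478 = -1476$)
$P{\left(B,N \right)} = \sqrt{3}$ ($P{\left(B,N \right)} = \sqrt{3 + 7 \cdot 0} = \sqrt{3 + 0} = \sqrt{3}$)
$x + P{\left(Q{\left(-4 \right)},25 \right)} = -1476 + \sqrt{3}$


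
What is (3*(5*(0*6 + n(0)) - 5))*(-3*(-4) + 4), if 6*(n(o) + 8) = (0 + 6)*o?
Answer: -2160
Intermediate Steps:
n(o) = -8 + o (n(o) = -8 + ((0 + 6)*o)/6 = -8 + (6*o)/6 = -8 + o)
(3*(5*(0*6 + n(0)) - 5))*(-3*(-4) + 4) = (3*(5*(0*6 + (-8 + 0)) - 5))*(-3*(-4) + 4) = (3*(5*(0 - 8) - 5))*(12 + 4) = (3*(5*(-8) - 5))*16 = (3*(-40 - 5))*16 = (3*(-45))*16 = -135*16 = -2160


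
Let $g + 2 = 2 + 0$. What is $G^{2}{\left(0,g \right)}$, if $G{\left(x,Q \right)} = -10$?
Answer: $100$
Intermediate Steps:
$g = 0$ ($g = -2 + \left(2 + 0\right) = -2 + 2 = 0$)
$G^{2}{\left(0,g \right)} = \left(-10\right)^{2} = 100$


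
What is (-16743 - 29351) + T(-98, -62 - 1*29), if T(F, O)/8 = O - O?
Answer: -46094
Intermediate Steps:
T(F, O) = 0 (T(F, O) = 8*(O - O) = 8*0 = 0)
(-16743 - 29351) + T(-98, -62 - 1*29) = (-16743 - 29351) + 0 = -46094 + 0 = -46094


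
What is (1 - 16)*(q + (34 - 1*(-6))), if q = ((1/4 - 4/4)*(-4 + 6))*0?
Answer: -600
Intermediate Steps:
q = 0 (q = ((1*(¼) - 4*¼)*2)*0 = ((¼ - 1)*2)*0 = -¾*2*0 = -3/2*0 = 0)
(1 - 16)*(q + (34 - 1*(-6))) = (1 - 16)*(0 + (34 - 1*(-6))) = -15*(0 + (34 + 6)) = -15*(0 + 40) = -15*40 = -600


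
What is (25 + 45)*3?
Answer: 210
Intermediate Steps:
(25 + 45)*3 = 70*3 = 210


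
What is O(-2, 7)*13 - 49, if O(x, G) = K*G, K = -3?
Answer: -322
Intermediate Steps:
O(x, G) = -3*G
O(-2, 7)*13 - 49 = -3*7*13 - 49 = -21*13 - 49 = -273 - 49 = -322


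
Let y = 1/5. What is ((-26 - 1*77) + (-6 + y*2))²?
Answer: 294849/25 ≈ 11794.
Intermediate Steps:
y = ⅕ ≈ 0.20000
((-26 - 1*77) + (-6 + y*2))² = ((-26 - 1*77) + (-6 + (⅕)*2))² = ((-26 - 77) + (-6 + ⅖))² = (-103 - 28/5)² = (-543/5)² = 294849/25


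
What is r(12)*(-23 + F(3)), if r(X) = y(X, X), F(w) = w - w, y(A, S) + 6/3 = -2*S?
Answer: 598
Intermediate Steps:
y(A, S) = -2 - 2*S
F(w) = 0
r(X) = -2 - 2*X
r(12)*(-23 + F(3)) = (-2 - 2*12)*(-23 + 0) = (-2 - 24)*(-23) = -26*(-23) = 598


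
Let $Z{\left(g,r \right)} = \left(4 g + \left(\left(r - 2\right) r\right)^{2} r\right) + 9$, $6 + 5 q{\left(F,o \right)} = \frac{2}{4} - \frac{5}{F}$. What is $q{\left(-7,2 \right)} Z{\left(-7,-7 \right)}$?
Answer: $\frac{931367}{35} \approx 26611.0$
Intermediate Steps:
$q{\left(F,o \right)} = - \frac{11}{10} - \frac{1}{F}$ ($q{\left(F,o \right)} = - \frac{6}{5} + \frac{\frac{2}{4} - \frac{5}{F}}{5} = - \frac{6}{5} + \frac{2 \cdot \frac{1}{4} - \frac{5}{F}}{5} = - \frac{6}{5} + \frac{\frac{1}{2} - \frac{5}{F}}{5} = - \frac{6}{5} + \left(\frac{1}{10} - \frac{1}{F}\right) = - \frac{11}{10} - \frac{1}{F}$)
$Z{\left(g,r \right)} = 9 + 4 g + r^{3} \left(-2 + r\right)^{2}$ ($Z{\left(g,r \right)} = \left(4 g + \left(\left(-2 + r\right) r\right)^{2} r\right) + 9 = \left(4 g + \left(r \left(-2 + r\right)\right)^{2} r\right) + 9 = \left(4 g + r^{2} \left(-2 + r\right)^{2} r\right) + 9 = \left(4 g + r^{3} \left(-2 + r\right)^{2}\right) + 9 = 9 + 4 g + r^{3} \left(-2 + r\right)^{2}$)
$q{\left(-7,2 \right)} Z{\left(-7,-7 \right)} = \left(- \frac{11}{10} - \frac{1}{-7}\right) \left(9 + 4 \left(-7\right) + \left(-7\right)^{3} \left(-2 - 7\right)^{2}\right) = \left(- \frac{11}{10} - - \frac{1}{7}\right) \left(9 - 28 - 343 \left(-9\right)^{2}\right) = \left(- \frac{11}{10} + \frac{1}{7}\right) \left(9 - 28 - 27783\right) = - \frac{67 \left(9 - 28 - 27783\right)}{70} = \left(- \frac{67}{70}\right) \left(-27802\right) = \frac{931367}{35}$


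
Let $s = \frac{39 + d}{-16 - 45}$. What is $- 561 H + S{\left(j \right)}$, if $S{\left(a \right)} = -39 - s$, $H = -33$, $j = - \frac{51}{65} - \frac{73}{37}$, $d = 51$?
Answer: $\frac{1127004}{61} \approx 18475.0$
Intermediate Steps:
$j = - \frac{6632}{2405}$ ($j = \left(-51\right) \frac{1}{65} - \frac{73}{37} = - \frac{51}{65} - \frac{73}{37} = - \frac{6632}{2405} \approx -2.7576$)
$s = - \frac{90}{61}$ ($s = \frac{39 + 51}{-16 - 45} = \frac{90}{-61} = 90 \left(- \frac{1}{61}\right) = - \frac{90}{61} \approx -1.4754$)
$S{\left(a \right)} = - \frac{2289}{61}$ ($S{\left(a \right)} = -39 - - \frac{90}{61} = -39 + \frac{90}{61} = - \frac{2289}{61}$)
$- 561 H + S{\left(j \right)} = \left(-561\right) \left(-33\right) - \frac{2289}{61} = 18513 - \frac{2289}{61} = \frac{1127004}{61}$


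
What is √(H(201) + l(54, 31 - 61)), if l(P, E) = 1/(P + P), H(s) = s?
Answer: √65127/18 ≈ 14.178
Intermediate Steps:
l(P, E) = 1/(2*P)
√(H(201) + l(54, 31 - 61)) = √(201 + (½)/54) = √(201 + (½)*(1/54)) = √(201 + 1/108) = √(21709/108) = √65127/18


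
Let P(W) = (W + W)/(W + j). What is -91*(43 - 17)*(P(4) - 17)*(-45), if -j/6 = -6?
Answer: -1788696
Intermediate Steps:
j = 36 (j = -6*(-6) = 36)
P(W) = 2*W/(36 + W) (P(W) = (W + W)/(W + 36) = (2*W)/(36 + W) = 2*W/(36 + W))
-91*(43 - 17)*(P(4) - 17)*(-45) = -91*(43 - 17)*(2*4/(36 + 4) - 17)*(-45) = -2366*(2*4/40 - 17)*(-45) = -2366*(2*4*(1/40) - 17)*(-45) = -2366*(⅕ - 17)*(-45) = -2366*(-84)/5*(-45) = -91*(-2184/5)*(-45) = (198744/5)*(-45) = -1788696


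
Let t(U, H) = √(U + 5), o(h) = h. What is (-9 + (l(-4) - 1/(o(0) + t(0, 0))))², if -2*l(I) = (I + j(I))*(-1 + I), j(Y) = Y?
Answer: (145 + √5)²/25 ≈ 867.14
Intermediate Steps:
t(U, H) = √(5 + U)
l(I) = -I*(-1 + I) (l(I) = -(I + I)*(-1 + I)/2 = -2*I*(-1 + I)/2 = -I*(-1 + I))
(-9 + (l(-4) - 1/(o(0) + t(0, 0))))² = (-9 + (-4*(1 - 1*(-4)) - 1/(0 + √(5 + 0))))² = (-9 + (-4*(1 + 4) - 1/(0 + √5)))² = (-9 + (-4*5 - 1/(√5)))² = (-9 + (-20 - √5/5))² = (-29 - √5/5)²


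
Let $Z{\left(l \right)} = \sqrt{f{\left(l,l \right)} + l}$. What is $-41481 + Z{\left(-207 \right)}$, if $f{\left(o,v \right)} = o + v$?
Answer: $-41481 + 3 i \sqrt{69} \approx -41481.0 + 24.92 i$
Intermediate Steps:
$Z{\left(l \right)} = \sqrt{3} \sqrt{l}$ ($Z{\left(l \right)} = \sqrt{\left(l + l\right) + l} = \sqrt{2 l + l} = \sqrt{3 l} = \sqrt{3} \sqrt{l}$)
$-41481 + Z{\left(-207 \right)} = -41481 + \sqrt{3} \sqrt{-207} = -41481 + \sqrt{3} \cdot 3 i \sqrt{23} = -41481 + 3 i \sqrt{69}$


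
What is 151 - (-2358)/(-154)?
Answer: 10448/77 ≈ 135.69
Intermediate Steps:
151 - (-2358)/(-154) = 151 - (-2358)*(-1)/154 = 151 - 18*131/154 = 151 - 1179/77 = 10448/77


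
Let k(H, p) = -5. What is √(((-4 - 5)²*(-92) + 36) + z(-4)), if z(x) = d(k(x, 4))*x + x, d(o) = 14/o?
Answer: 42*I*√105/5 ≈ 86.074*I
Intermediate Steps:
z(x) = -9*x/5 (z(x) = (14/(-5))*x + x = (14*(-⅕))*x + x = -14*x/5 + x = -9*x/5)
√(((-4 - 5)²*(-92) + 36) + z(-4)) = √(((-4 - 5)²*(-92) + 36) - 9/5*(-4)) = √(((-9)²*(-92) + 36) + 36/5) = √((81*(-92) + 36) + 36/5) = √((-7452 + 36) + 36/5) = √(-7416 + 36/5) = √(-37044/5) = 42*I*√105/5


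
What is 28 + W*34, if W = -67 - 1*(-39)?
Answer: -924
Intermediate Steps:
W = -28 (W = -67 + 39 = -28)
28 + W*34 = 28 - 28*34 = 28 - 952 = -924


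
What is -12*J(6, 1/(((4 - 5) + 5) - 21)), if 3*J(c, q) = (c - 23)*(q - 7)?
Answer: -480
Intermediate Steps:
J(c, q) = (-23 + c)*(-7 + q)/3 (J(c, q) = ((c - 23)*(q - 7))/3 = ((-23 + c)*(-7 + q))/3 = (-23 + c)*(-7 + q)/3)
-12*J(6, 1/(((4 - 5) + 5) - 21)) = -12*(161/3 - 23/(3*(((4 - 5) + 5) - 21)) - 7/3*6 + (⅓)*6/(((4 - 5) + 5) - 21)) = -12*(161/3 - 23/(3*((-1 + 5) - 21)) - 14 + (⅓)*6/((-1 + 5) - 21)) = -12*(161/3 - 23/(3*(4 - 21)) - 14 + (⅓)*6/(4 - 21)) = -12*(161/3 - 23/3/(-17) - 14 + (⅓)*6/(-17)) = -12*(161/3 - 23/3*(-1/17) - 14 + (⅓)*6*(-1/17)) = -12*(161/3 + 23/51 - 14 - 2/17) = -12*40 = -480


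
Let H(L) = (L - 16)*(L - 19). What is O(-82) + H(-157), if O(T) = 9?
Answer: 30457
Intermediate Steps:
H(L) = (-19 + L)*(-16 + L) (H(L) = (-16 + L)*(-19 + L) = (-19 + L)*(-16 + L))
O(-82) + H(-157) = 9 + (304 + (-157)**2 - 35*(-157)) = 9 + (304 + 24649 + 5495) = 9 + 30448 = 30457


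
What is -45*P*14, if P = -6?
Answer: 3780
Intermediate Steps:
-45*P*14 = -45*(-6)*14 = 270*14 = 3780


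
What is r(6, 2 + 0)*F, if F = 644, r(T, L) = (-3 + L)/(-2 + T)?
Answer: -161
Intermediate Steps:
r(T, L) = (-3 + L)/(-2 + T)
r(6, 2 + 0)*F = ((-3 + (2 + 0))/(-2 + 6))*644 = ((-3 + 2)/4)*644 = ((1/4)*(-1))*644 = -1/4*644 = -161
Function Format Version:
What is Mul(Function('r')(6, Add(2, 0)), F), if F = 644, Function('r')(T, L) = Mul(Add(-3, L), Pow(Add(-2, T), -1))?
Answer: -161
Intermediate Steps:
Function('r')(T, L) = Mul(Pow(Add(-2, T), -1), Add(-3, L))
Mul(Function('r')(6, Add(2, 0)), F) = Mul(Mul(Pow(Add(-2, 6), -1), Add(-3, Add(2, 0))), 644) = Mul(Mul(Pow(4, -1), Add(-3, 2)), 644) = Mul(Mul(Rational(1, 4), -1), 644) = Mul(Rational(-1, 4), 644) = -161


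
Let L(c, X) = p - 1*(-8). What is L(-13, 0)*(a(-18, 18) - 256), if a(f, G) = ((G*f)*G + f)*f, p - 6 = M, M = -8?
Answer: 630264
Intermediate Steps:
p = -2 (p = 6 - 8 = -2)
L(c, X) = 6 (L(c, X) = -2 - 1*(-8) = -2 + 8 = 6)
a(f, G) = f*(f + f*G²) (a(f, G) = (f*G² + f)*f = (f + f*G²)*f = f*(f + f*G²))
L(-13, 0)*(a(-18, 18) - 256) = 6*((-18)²*(1 + 18²) - 256) = 6*(324*(1 + 324) - 256) = 6*(324*325 - 256) = 6*(105300 - 256) = 6*105044 = 630264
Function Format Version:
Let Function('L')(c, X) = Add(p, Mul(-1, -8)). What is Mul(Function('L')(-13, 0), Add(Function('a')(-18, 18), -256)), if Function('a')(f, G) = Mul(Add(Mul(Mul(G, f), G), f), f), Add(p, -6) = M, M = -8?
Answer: 630264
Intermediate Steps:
p = -2 (p = Add(6, -8) = -2)
Function('L')(c, X) = 6 (Function('L')(c, X) = Add(-2, Mul(-1, -8)) = Add(-2, 8) = 6)
Function('a')(f, G) = Mul(f, Add(f, Mul(f, Pow(G, 2)))) (Function('a')(f, G) = Mul(Add(Mul(f, Pow(G, 2)), f), f) = Mul(Add(f, Mul(f, Pow(G, 2))), f) = Mul(f, Add(f, Mul(f, Pow(G, 2)))))
Mul(Function('L')(-13, 0), Add(Function('a')(-18, 18), -256)) = Mul(6, Add(Mul(Pow(-18, 2), Add(1, Pow(18, 2))), -256)) = Mul(6, Add(Mul(324, Add(1, 324)), -256)) = Mul(6, Add(Mul(324, 325), -256)) = Mul(6, Add(105300, -256)) = Mul(6, 105044) = 630264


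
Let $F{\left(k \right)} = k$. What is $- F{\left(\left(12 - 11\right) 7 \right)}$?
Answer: $-7$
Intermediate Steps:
$- F{\left(\left(12 - 11\right) 7 \right)} = - \left(12 - 11\right) 7 = - 1 \cdot 7 = \left(-1\right) 7 = -7$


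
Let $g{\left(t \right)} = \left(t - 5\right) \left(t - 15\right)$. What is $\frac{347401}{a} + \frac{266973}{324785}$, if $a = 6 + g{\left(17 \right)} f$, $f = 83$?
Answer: $\frac{113364045839}{648920430} \approx 174.7$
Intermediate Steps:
$g{\left(t \right)} = \left(-15 + t\right) \left(-5 + t\right)$ ($g{\left(t \right)} = \left(-5 + t\right) \left(-15 + t\right) = \left(-15 + t\right) \left(-5 + t\right)$)
$a = 1998$ ($a = 6 + \left(75 + 17^{2} - 340\right) 83 = 6 + \left(75 + 289 - 340\right) 83 = 6 + 24 \cdot 83 = 6 + 1992 = 1998$)
$\frac{347401}{a} + \frac{266973}{324785} = \frac{347401}{1998} + \frac{266973}{324785} = \frac{113364045839}{648920430}$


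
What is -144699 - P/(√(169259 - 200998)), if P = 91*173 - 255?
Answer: -144699 + 15488*I*√31739/31739 ≈ -1.447e+5 + 86.936*I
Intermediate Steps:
P = 15488 (P = 15743 - 255 = 15488)
-144699 - P/(√(169259 - 200998)) = -144699 - 15488/(√(169259 - 200998)) = -144699 - 15488/(√(-31739)) = -144699 - 15488/(I*√31739) = -144699 - 15488*(-I*√31739/31739) = -144699 - (-15488)*I*√31739/31739 = -144699 + 15488*I*√31739/31739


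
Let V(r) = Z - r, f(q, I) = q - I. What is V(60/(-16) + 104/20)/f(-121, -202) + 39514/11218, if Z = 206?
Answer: 54952759/9086580 ≈ 6.0477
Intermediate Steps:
V(r) = 206 - r
V(60/(-16) + 104/20)/f(-121, -202) + 39514/11218 = (206 - (60/(-16) + 104/20))/(-121 - 1*(-202)) + 39514/11218 = (206 - (60*(-1/16) + 104*(1/20)))/(-121 + 202) + 39514*(1/11218) = (206 - (-15/4 + 26/5))/81 + 19757/5609 = (206 - 1*29/20)*(1/81) + 19757/5609 = (206 - 29/20)*(1/81) + 19757/5609 = (4091/20)*(1/81) + 19757/5609 = 4091/1620 + 19757/5609 = 54952759/9086580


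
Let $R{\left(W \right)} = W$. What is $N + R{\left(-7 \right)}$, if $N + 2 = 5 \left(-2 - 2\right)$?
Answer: $-29$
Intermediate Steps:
$N = -22$ ($N = -2 + 5 \left(-2 - 2\right) = -2 + 5 \left(-4\right) = -2 - 20 = -22$)
$N + R{\left(-7 \right)} = -22 - 7 = -29$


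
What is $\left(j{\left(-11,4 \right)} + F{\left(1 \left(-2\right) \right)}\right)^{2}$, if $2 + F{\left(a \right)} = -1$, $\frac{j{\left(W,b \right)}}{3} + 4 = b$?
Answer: $9$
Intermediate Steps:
$j{\left(W,b \right)} = -12 + 3 b$
$F{\left(a \right)} = -3$ ($F{\left(a \right)} = -2 - 1 = -3$)
$\left(j{\left(-11,4 \right)} + F{\left(1 \left(-2\right) \right)}\right)^{2} = \left(\left(-12 + 3 \cdot 4\right) - 3\right)^{2} = \left(\left(-12 + 12\right) - 3\right)^{2} = \left(0 - 3\right)^{2} = \left(-3\right)^{2} = 9$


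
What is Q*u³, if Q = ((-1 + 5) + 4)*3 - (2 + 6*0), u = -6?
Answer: -4752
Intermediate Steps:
Q = 22 (Q = (4 + 4)*3 - (2 + 0) = 8*3 - 1*2 = 24 - 2 = 22)
Q*u³ = 22*(-6)³ = 22*(-216) = -4752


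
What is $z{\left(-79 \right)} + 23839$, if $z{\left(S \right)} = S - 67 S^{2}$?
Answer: $-394387$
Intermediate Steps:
$z{\left(-79 \right)} + 23839 = - 79 \left(1 - -5293\right) + 23839 = - 79 \left(1 + 5293\right) + 23839 = \left(-79\right) 5294 + 23839 = -418226 + 23839 = -394387$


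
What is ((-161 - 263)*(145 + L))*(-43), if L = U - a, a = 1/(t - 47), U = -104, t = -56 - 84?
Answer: 139802976/187 ≈ 7.4761e+5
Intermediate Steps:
t = -140
a = -1/187 (a = 1/(-140 - 47) = 1/(-187) = -1/187 ≈ -0.0053476)
L = -19447/187 (L = -104 - 1*(-1/187) = -104 + 1/187 = -19447/187 ≈ -103.99)
((-161 - 263)*(145 + L))*(-43) = ((-161 - 263)*(145 - 19447/187))*(-43) = -424*7668/187*(-43) = -3251232/187*(-43) = 139802976/187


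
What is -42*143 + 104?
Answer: -5902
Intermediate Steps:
-42*143 + 104 = -6006 + 104 = -5902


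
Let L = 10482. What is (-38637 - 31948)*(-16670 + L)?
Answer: 436779980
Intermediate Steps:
(-38637 - 31948)*(-16670 + L) = (-38637 - 31948)*(-16670 + 10482) = -70585*(-6188) = 436779980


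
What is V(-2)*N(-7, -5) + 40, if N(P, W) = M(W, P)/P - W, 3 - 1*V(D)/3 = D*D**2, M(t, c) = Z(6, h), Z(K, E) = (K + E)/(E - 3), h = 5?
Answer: 2507/14 ≈ 179.07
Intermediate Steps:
Z(K, E) = (E + K)/(-3 + E)
M(t, c) = 11/2 (M(t, c) = (5 + 6)/(-3 + 5) = 11/2)
V(D) = 9 - 3*D**3 (V(D) = 9 - 3*D*D**2 = 9 - 3*D**3)
N(P, W) = -W + 11/(2*P) (N(P, W) = 11/(2*P) - W = -W + 11/(2*P))
V(-2)*N(-7, -5) + 40 = (9 - 3*(-2)**3)*(-1*(-5) + (11/2)/(-7)) + 40 = (9 - 3*(-8))*(5 + (11/2)*(-1/7)) + 40 = (9 + 24)*(5 - 11/14) + 40 = 33*(59/14) + 40 = 1947/14 + 40 = 2507/14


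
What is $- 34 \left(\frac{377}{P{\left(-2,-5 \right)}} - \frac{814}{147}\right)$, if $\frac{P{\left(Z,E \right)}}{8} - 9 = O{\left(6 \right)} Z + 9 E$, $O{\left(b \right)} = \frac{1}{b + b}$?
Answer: $\frac{2119679}{9114} \approx 232.57$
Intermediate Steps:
$O{\left(b \right)} = \frac{1}{2 b}$
$P{\left(Z,E \right)} = 72 + 72 E + \frac{2 Z}{3}$ ($P{\left(Z,E \right)} = 72 + 8 \left(\frac{1}{2 \cdot 6} Z + 9 E\right) = 72 + 8 \left(\frac{1}{2} \cdot \frac{1}{6} Z + 9 E\right) = 72 + 8 \left(\frac{Z}{12} + 9 E\right) = 72 + 8 \left(9 E + \frac{Z}{12}\right) = 72 + \left(72 E + \frac{2 Z}{3}\right) = 72 + 72 E + \frac{2 Z}{3}$)
$- 34 \left(\frac{377}{P{\left(-2,-5 \right)}} - \frac{814}{147}\right) = - 34 \left(\frac{377}{72 + 72 \left(-5\right) + \frac{2}{3} \left(-2\right)} - \frac{814}{147}\right) = - 34 \left(\frac{377}{72 - 360 - \frac{4}{3}} - \frac{814}{147}\right) = - 34 \left(\frac{377}{- \frac{868}{3}} - \frac{814}{147}\right) = - 34 \left(377 \left(- \frac{3}{868}\right) - \frac{814}{147}\right) = - 34 \left(- \frac{1131}{868} - \frac{814}{147}\right) = \left(-34\right) \left(- \frac{124687}{18228}\right) = \frac{2119679}{9114}$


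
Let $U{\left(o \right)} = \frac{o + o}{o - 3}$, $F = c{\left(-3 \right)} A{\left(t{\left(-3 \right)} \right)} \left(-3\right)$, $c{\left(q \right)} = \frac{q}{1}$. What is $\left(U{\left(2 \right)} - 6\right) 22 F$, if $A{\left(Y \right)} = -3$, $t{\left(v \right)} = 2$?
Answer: $5940$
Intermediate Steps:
$c{\left(q \right)} = q$ ($c{\left(q \right)} = q 1 = q$)
$F = -27$ ($F = \left(-3\right) \left(-3\right) \left(-3\right) = 9 \left(-3\right) = -27$)
$U{\left(o \right)} = \frac{2 o}{-3 + o}$
$\left(U{\left(2 \right)} - 6\right) 22 F = \left(2 \cdot 2 \frac{1}{-3 + 2} - 6\right) 22 \left(-27\right) = \left(2 \cdot 2 \frac{1}{-1} - 6\right) 22 \left(-27\right) = \left(2 \cdot 2 \left(-1\right) - 6\right) 22 \left(-27\right) = \left(-4 - 6\right) 22 \left(-27\right) = \left(-10\right) 22 \left(-27\right) = \left(-220\right) \left(-27\right) = 5940$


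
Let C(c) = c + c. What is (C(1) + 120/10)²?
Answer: 196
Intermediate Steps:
C(c) = 2*c
(C(1) + 120/10)² = (2*1 + 120/10)² = (2 + 120*(⅒))² = (2 + 12)² = 14² = 196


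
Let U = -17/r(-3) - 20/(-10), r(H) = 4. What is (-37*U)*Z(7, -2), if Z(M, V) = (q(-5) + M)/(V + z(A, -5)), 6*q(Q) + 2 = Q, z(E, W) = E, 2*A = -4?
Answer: -3885/32 ≈ -121.41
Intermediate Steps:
A = -2 (A = (½)*(-4) = -2)
q(Q) = -⅓ + Q/6
U = -9/4 (U = -17/4 - 20/(-10) = -17*¼ - 20*(-⅒) = -17/4 + 2 = -9/4 ≈ -2.2500)
Z(M, V) = (-7/6 + M)/(-2 + V) (Z(M, V) = ((-⅓ + (⅙)*(-5)) + M)/(V - 2) = ((-⅓ - ⅚) + M)/(-2 + V) = (-7/6 + M)/(-2 + V))
(-37*U)*Z(7, -2) = (-37*(-9/4))*((-7/6 + 7)/(-2 - 2)) = 333*((35/6)/(-4))/4 = 333*(-¼*35/6)/4 = (333/4)*(-35/24) = -3885/32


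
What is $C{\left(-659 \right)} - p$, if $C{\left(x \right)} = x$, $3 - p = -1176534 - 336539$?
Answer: $-1513735$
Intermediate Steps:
$p = 1513076$ ($p = 3 - \left(-1176534 - 336539\right) = 3 - -1513073 = 3 + 1513073 = 1513076$)
$C{\left(-659 \right)} - p = -659 - 1513076 = -1513735$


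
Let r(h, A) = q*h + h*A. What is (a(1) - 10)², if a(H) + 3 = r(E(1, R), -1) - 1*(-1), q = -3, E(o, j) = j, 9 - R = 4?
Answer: 1024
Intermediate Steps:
R = 5 (R = 9 - 1*4 = 9 - 4 = 5)
r(h, A) = -3*h + A*h (r(h, A) = -3*h + h*A = -3*h + A*h)
a(H) = -22 (a(H) = -3 + (5*(-3 - 1) - 1*(-1)) = -3 + (5*(-4) + 1) = -3 + (-20 + 1) = -3 - 19 = -22)
(a(1) - 10)² = (-22 - 10)² = (-32)² = 1024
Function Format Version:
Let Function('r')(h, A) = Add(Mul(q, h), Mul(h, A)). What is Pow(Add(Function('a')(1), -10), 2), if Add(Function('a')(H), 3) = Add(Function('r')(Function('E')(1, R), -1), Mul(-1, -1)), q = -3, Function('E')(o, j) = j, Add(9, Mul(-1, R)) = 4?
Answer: 1024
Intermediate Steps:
R = 5 (R = Add(9, Mul(-1, 4)) = Add(9, -4) = 5)
Function('r')(h, A) = Add(Mul(-3, h), Mul(A, h)) (Function('r')(h, A) = Add(Mul(-3, h), Mul(h, A)) = Add(Mul(-3, h), Mul(A, h)))
Function('a')(H) = -22 (Function('a')(H) = Add(-3, Add(Mul(5, Add(-3, -1)), Mul(-1, -1))) = Add(-3, Add(Mul(5, -4), 1)) = Add(-3, Add(-20, 1)) = Add(-3, -19) = -22)
Pow(Add(Function('a')(1), -10), 2) = Pow(Add(-22, -10), 2) = Pow(-32, 2) = 1024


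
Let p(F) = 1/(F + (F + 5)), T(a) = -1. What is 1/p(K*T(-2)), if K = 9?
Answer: -13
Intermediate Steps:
p(F) = 1/(5 + 2*F) (p(F) = 1/(F + (5 + F)) = 1/(5 + 2*F))
1/p(K*T(-2)) = 1/(1/(5 + 2*(9*(-1)))) = 1/(1/(5 + 2*(-9))) = 1/(1/(5 - 18)) = 1/(1/(-13)) = 1/(-1/13) = -13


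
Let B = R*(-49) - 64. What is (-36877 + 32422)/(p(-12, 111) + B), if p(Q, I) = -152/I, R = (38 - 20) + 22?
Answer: 494505/224816 ≈ 2.1996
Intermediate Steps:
R = 40 (R = 18 + 22 = 40)
B = -2024 (B = 40*(-49) - 64 = -1960 - 64 = -2024)
(-36877 + 32422)/(p(-12, 111) + B) = (-36877 + 32422)/(-152/111 - 2024) = -4455/(-152*1/111 - 2024) = -4455/(-152/111 - 2024) = -4455/(-224816/111) = -4455*(-111/224816) = 494505/224816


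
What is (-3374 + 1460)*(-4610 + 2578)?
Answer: 3889248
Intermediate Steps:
(-3374 + 1460)*(-4610 + 2578) = -1914*(-2032) = 3889248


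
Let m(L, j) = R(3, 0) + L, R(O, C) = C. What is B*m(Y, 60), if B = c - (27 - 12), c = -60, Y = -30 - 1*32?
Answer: 4650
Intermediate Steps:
Y = -62 (Y = -30 - 32 = -62)
m(L, j) = L (m(L, j) = 0 + L = L)
B = -75 (B = -60 - (27 - 12) = -60 - 1*15 = -60 - 15 = -75)
B*m(Y, 60) = -75*(-62) = 4650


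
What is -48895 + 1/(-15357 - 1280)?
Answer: -813466116/16637 ≈ -48895.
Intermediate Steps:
-48895 + 1/(-15357 - 1280) = -48895 + 1/(-16637) = -48895 - 1/16637 = -813466116/16637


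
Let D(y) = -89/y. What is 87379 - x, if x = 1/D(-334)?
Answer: 7776397/89 ≈ 87375.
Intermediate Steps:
x = 334/89 (x = 1/(-89/(-334)) = 1/(-89*(-1/334)) = 1/(89/334) = 334/89 ≈ 3.7528)
87379 - x = 87379 - 1*334/89 = 87379 - 334/89 = 7776397/89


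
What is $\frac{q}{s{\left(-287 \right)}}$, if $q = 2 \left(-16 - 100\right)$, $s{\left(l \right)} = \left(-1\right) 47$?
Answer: $\frac{232}{47} \approx 4.9362$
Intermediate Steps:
$s{\left(l \right)} = -47$
$q = -232$ ($q = 2 \left(-116\right) = -232$)
$\frac{q}{s{\left(-287 \right)}} = - \frac{232}{-47} = \left(-232\right) \left(- \frac{1}{47}\right) = \frac{232}{47}$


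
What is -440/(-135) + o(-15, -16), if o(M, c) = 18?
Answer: 574/27 ≈ 21.259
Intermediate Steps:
-440/(-135) + o(-15, -16) = -440/(-135) + 18 = -1/135*(-440) + 18 = 88/27 + 18 = 574/27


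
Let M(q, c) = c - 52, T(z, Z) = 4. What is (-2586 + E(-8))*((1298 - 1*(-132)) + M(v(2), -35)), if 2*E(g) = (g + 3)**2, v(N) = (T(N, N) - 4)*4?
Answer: -6912421/2 ≈ -3.4562e+6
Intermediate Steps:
v(N) = 0 (v(N) = (4 - 4)*4 = 0*4 = 0)
M(q, c) = -52 + c
E(g) = (3 + g)**2/2 (E(g) = (g + 3)**2/2 = (3 + g)**2/2)
(-2586 + E(-8))*((1298 - 1*(-132)) + M(v(2), -35)) = (-2586 + (3 - 8)**2/2)*((1298 - 1*(-132)) + (-52 - 35)) = (-2586 + (1/2)*(-5)**2)*((1298 + 132) - 87) = (-2586 + (1/2)*25)*(1430 - 87) = (-2586 + 25/2)*1343 = -5147/2*1343 = -6912421/2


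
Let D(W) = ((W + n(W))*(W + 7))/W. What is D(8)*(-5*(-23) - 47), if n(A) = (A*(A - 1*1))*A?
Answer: 58140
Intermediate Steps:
n(A) = A²*(-1 + A) (n(A) = (A*(A - 1))*A = (A*(-1 + A))*A = A²*(-1 + A))
D(W) = (7 + W)*(W + W²*(-1 + W))/W (D(W) = ((W + W²*(-1 + W))*(W + 7))/W = ((W + W²*(-1 + W))*(7 + W))/W = ((7 + W)*(W + W²*(-1 + W)))/W = (7 + W)*(W + W²*(-1 + W))/W)
D(8)*(-5*(-23) - 47) = (7 + 8³ - 6*8 + 6*8²)*(-5*(-23) - 47) = (7 + 512 - 48 + 6*64)*(115 - 47) = (7 + 512 - 48 + 384)*68 = 855*68 = 58140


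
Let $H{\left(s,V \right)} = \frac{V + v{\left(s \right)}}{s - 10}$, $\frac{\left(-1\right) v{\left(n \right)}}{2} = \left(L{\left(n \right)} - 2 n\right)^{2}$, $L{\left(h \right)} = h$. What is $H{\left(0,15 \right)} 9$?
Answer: $- \frac{27}{2} \approx -13.5$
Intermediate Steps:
$v{\left(n \right)} = - 2 n^{2}$ ($v{\left(n \right)} = - 2 \left(n - 2 n\right)^{2} = - 2 \left(- n\right)^{2} = - 2 n^{2}$)
$H{\left(s,V \right)} = \frac{V - 2 s^{2}}{-10 + s}$ ($H{\left(s,V \right)} = \frac{V - 2 s^{2}}{s - 10} = \frac{V - 2 s^{2}}{-10 + s}$)
$H{\left(0,15 \right)} 9 = \frac{15 - 2 \cdot 0^{2}}{-10 + 0} \cdot 9 = \frac{15 - 0}{-10} \cdot 9 = - \frac{15 + 0}{10} \cdot 9 = \left(- \frac{1}{10}\right) 15 \cdot 9 = \left(- \frac{3}{2}\right) 9 = - \frac{27}{2}$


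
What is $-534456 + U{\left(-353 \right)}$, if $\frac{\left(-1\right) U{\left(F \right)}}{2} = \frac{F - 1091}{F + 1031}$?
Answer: $- \frac{181179140}{339} \approx -5.3445 \cdot 10^{5}$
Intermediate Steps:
$U{\left(F \right)} = - \frac{2 \left(-1091 + F\right)}{1031 + F}$ ($U{\left(F \right)} = - 2 \frac{F - 1091}{F + 1031} = - 2 \frac{-1091 + F}{1031 + F} = - \frac{2 \left(-1091 + F\right)}{1031 + F}$)
$-534456 + U{\left(-353 \right)} = -534456 + \frac{2 \left(1091 - -353\right)}{1031 - 353} = -534456 + \frac{2 \left(1091 + 353\right)}{678} = -534456 + 2 \cdot \frac{1}{678} \cdot 1444 = -534456 + \frac{1444}{339} = - \frac{181179140}{339}$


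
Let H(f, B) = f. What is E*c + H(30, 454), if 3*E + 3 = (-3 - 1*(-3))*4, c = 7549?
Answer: -7519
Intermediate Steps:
E = -1 (E = -1 + ((-3 - 1*(-3))*4)/3 = -1 + ((-3 + 3)*4)/3 = -1 + (0*4)/3 = -1 + (1/3)*0 = -1 + 0 = -1)
E*c + H(30, 454) = -1*7549 + 30 = -7549 + 30 = -7519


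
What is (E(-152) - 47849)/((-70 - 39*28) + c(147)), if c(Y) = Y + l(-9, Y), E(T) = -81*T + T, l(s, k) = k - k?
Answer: 35689/1015 ≈ 35.162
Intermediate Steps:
l(s, k) = 0
E(T) = -80*T
c(Y) = Y (c(Y) = Y + 0 = Y)
(E(-152) - 47849)/((-70 - 39*28) + c(147)) = (-80*(-152) - 47849)/((-70 - 39*28) + 147) = (12160 - 47849)/((-70 - 1092) + 147) = -35689/(-1162 + 147) = -35689/(-1015) = -35689*(-1/1015) = 35689/1015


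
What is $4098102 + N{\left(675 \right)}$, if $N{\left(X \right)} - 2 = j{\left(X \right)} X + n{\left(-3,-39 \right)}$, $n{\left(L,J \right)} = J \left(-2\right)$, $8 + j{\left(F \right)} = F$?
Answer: $4548407$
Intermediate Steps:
$j{\left(F \right)} = -8 + F$
$n{\left(L,J \right)} = - 2 J$
$N{\left(X \right)} = 80 + X \left(-8 + X\right)$ ($N{\left(X \right)} = 2 + \left(\left(-8 + X\right) X - -78\right) = 2 + \left(X \left(-8 + X\right) + 78\right) = 2 + \left(78 + X \left(-8 + X\right)\right) = 80 + X \left(-8 + X\right)$)
$4098102 + N{\left(675 \right)} = 4098102 + \left(80 + 675 \left(-8 + 675\right)\right) = 4098102 + \left(80 + 675 \cdot 667\right) = 4098102 + \left(80 + 450225\right) = 4098102 + 450305 = 4548407$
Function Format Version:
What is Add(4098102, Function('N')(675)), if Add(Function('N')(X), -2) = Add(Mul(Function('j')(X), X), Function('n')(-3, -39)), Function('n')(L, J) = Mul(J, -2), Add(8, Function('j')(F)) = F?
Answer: 4548407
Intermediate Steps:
Function('j')(F) = Add(-8, F)
Function('n')(L, J) = Mul(-2, J)
Function('N')(X) = Add(80, Mul(X, Add(-8, X))) (Function('N')(X) = Add(2, Add(Mul(Add(-8, X), X), Mul(-2, -39))) = Add(2, Add(Mul(X, Add(-8, X)), 78)) = Add(2, Add(78, Mul(X, Add(-8, X)))) = Add(80, Mul(X, Add(-8, X))))
Add(4098102, Function('N')(675)) = Add(4098102, Add(80, Mul(675, Add(-8, 675)))) = Add(4098102, Add(80, Mul(675, 667))) = Add(4098102, Add(80, 450225)) = Add(4098102, 450305) = 4548407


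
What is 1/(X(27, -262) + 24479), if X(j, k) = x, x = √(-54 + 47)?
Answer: 3497/85603064 - I*√7/599221448 ≈ 4.0851e-5 - 4.4153e-9*I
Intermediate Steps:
x = I*√7 (x = √(-7) = I*√7 ≈ 2.6458*I)
X(j, k) = I*√7
1/(X(27, -262) + 24479) = 1/(I*√7 + 24479) = 1/(24479 + I*√7)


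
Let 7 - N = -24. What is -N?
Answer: -31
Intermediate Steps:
N = 31 (N = 7 - 1*(-24) = 7 + 24 = 31)
-N = -1*31 = -31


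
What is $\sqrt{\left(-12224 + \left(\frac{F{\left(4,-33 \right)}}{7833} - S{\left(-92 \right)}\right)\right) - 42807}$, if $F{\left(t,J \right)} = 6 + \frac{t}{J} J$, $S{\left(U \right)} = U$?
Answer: $\frac{29 i \sqrt{4008122601}}{7833} \approx 234.39 i$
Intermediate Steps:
$F{\left(t,J \right)} = 6 + t$
$\sqrt{\left(-12224 + \left(\frac{F{\left(4,-33 \right)}}{7833} - S{\left(-92 \right)}\right)\right) - 42807} = \sqrt{\left(-12224 + \left(\frac{6 + 4}{7833} - -92\right)\right) - 42807} = \sqrt{\left(-12224 + \left(10 \cdot \frac{1}{7833} + 92\right)\right) - 42807} = \sqrt{\left(-12224 + \left(\frac{10}{7833} + 92\right)\right) - 42807} = \sqrt{\left(-12224 + \frac{720646}{7833}\right) - 42807} = \sqrt{- \frac{95029946}{7833} - 42807} = \sqrt{- \frac{430337177}{7833}} = \frac{29 i \sqrt{4008122601}}{7833}$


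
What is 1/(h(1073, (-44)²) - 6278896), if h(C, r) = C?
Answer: -1/6277823 ≈ -1.5929e-7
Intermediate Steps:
1/(h(1073, (-44)²) - 6278896) = 1/(1073 - 6278896) = 1/(-6277823) = -1/6277823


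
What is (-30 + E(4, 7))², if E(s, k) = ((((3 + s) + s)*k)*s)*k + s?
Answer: 4536900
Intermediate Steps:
E(s, k) = s + s*k²*(3 + 2*s) (E(s, k) = (((3 + 2*s)*k)*s)*k + s = ((k*(3 + 2*s))*s)*k + s = (k*s*(3 + 2*s))*k + s = s*k²*(3 + 2*s) + s = s + s*k²*(3 + 2*s))
(-30 + E(4, 7))² = (-30 + 4*(1 + 3*7² + 2*4*7²))² = (-30 + 4*(1 + 3*49 + 2*4*49))² = (-30 + 4*(1 + 147 + 392))² = (-30 + 4*540)² = (-30 + 2160)² = 2130² = 4536900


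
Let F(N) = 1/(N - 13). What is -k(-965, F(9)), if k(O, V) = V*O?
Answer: -965/4 ≈ -241.25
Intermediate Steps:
F(N) = 1/(-13 + N)
k(O, V) = O*V
-k(-965, F(9)) = -(-965)/(-13 + 9) = -(-965)/(-4) = -(-965)*(-1)/4 = -1*965/4 = -965/4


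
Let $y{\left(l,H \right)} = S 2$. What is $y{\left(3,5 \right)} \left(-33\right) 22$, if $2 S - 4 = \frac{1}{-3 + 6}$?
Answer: $-3146$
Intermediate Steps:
$S = \frac{13}{6}$ ($S = 2 + \frac{1}{2 \left(-3 + 6\right)} = 2 + \frac{1}{2 \cdot 3} = 2 + \frac{1}{2} \cdot \frac{1}{3} = 2 + \frac{1}{6} = \frac{13}{6} \approx 2.1667$)
$y{\left(l,H \right)} = \frac{13}{3}$ ($y{\left(l,H \right)} = \frac{13}{6} \cdot 2 = \frac{13}{3}$)
$y{\left(3,5 \right)} \left(-33\right) 22 = \frac{13}{3} \left(-33\right) 22 = \left(-143\right) 22 = -3146$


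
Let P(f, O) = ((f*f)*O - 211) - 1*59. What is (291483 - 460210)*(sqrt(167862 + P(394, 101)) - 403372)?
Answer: 68059747444 - 337454*sqrt(3961607) ≈ 6.7388e+10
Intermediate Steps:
P(f, O) = -270 + O*f**2 (P(f, O) = (f**2*O - 211) - 59 = (O*f**2 - 211) - 59 = (-211 + O*f**2) - 59 = -270 + O*f**2)
(291483 - 460210)*(sqrt(167862 + P(394, 101)) - 403372) = (291483 - 460210)*(sqrt(167862 + (-270 + 101*394**2)) - 403372) = -168727*(sqrt(167862 + (-270 + 101*155236)) - 403372) = -168727*(sqrt(167862 + (-270 + 15678836)) - 403372) = -168727*(sqrt(167862 + 15678566) - 403372) = -168727*(sqrt(15846428) - 403372) = -168727*(2*sqrt(3961607) - 403372) = -168727*(-403372 + 2*sqrt(3961607)) = 68059747444 - 337454*sqrt(3961607)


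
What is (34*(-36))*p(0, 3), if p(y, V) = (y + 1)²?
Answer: -1224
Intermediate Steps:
p(y, V) = (1 + y)²
(34*(-36))*p(0, 3) = (34*(-36))*(1 + 0)² = -1224*1² = -1224*1 = -1224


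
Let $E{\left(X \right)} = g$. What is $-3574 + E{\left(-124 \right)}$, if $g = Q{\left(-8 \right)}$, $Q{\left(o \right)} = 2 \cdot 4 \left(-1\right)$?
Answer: $-3582$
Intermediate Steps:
$Q{\left(o \right)} = -8$ ($Q{\left(o \right)} = 8 \left(-1\right) = -8$)
$g = -8$
$E{\left(X \right)} = -8$
$-3574 + E{\left(-124 \right)} = -3574 - 8 = -3582$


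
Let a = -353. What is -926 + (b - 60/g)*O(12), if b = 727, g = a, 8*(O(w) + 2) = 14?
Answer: -1564203/1412 ≈ -1107.8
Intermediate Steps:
O(w) = -1/4 (O(w) = -2 + (1/8)*14 = -2 + 7/4 = -1/4)
g = -353
-926 + (b - 60/g)*O(12) = -926 + (727 - 60/(-353))*(-1/4) = -926 + (727 - 60*(-1)/353)*(-1/4) = -926 + (727 - 1*(-60/353))*(-1/4) = -926 + (727 + 60/353)*(-1/4) = -926 + (256691/353)*(-1/4) = -926 - 256691/1412 = -1564203/1412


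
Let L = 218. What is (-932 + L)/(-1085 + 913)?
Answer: 357/86 ≈ 4.1512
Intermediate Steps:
(-932 + L)/(-1085 + 913) = (-932 + 218)/(-1085 + 913) = -714/(-172) = -714*(-1/172) = 357/86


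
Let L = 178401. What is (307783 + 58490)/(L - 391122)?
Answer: -122091/70907 ≈ -1.7218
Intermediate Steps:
(307783 + 58490)/(L - 391122) = (307783 + 58490)/(178401 - 391122) = 366273/(-212721) = 366273*(-1/212721) = -122091/70907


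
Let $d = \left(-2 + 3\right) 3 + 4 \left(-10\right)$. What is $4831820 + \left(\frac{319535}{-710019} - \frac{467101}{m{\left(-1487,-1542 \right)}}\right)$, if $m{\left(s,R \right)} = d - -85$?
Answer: $\frac{54780388765747}{11360304} \approx 4.8221 \cdot 10^{6}$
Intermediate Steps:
$d = -37$ ($d = 1 \cdot 3 - 40 = 3 - 40 = -37$)
$m{\left(s,R \right)} = 48$ ($m{\left(s,R \right)} = -37 - -85 = -37 + 85 = 48$)
$4831820 + \left(\frac{319535}{-710019} - \frac{467101}{m{\left(-1487,-1542 \right)}}\right) = 4831820 + \left(\frac{319535}{-710019} - \frac{467101}{48}\right) = 4831820 + \left(319535 \left(- \frac{1}{710019}\right) - \frac{467101}{48}\right) = 4831820 - \frac{110555307533}{11360304} = \frac{54780388765747}{11360304}$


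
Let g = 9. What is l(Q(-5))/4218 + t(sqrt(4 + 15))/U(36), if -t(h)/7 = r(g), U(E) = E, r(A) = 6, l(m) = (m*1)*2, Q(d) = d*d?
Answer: -4871/4218 ≈ -1.1548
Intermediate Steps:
Q(d) = d**2
l(m) = 2*m (l(m) = m*2 = 2*m)
t(h) = -42 (t(h) = -7*6 = -42)
l(Q(-5))/4218 + t(sqrt(4 + 15))/U(36) = (2*(-5)**2)/4218 - 42/36 = (2*25)*(1/4218) - 42*1/36 = 50*(1/4218) - 7/6 = 25/2109 - 7/6 = -4871/4218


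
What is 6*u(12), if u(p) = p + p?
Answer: 144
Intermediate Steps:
u(p) = 2*p
6*u(12) = 6*(2*12) = 6*24 = 144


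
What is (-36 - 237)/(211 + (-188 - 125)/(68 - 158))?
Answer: -24570/19303 ≈ -1.2729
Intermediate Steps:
(-36 - 237)/(211 + (-188 - 125)/(68 - 158)) = -273/(211 - 313/(-90)) = -273/(211 - 313*(-1/90)) = -273/(211 + 313/90) = -273/19303/90 = -273*90/19303 = -24570/19303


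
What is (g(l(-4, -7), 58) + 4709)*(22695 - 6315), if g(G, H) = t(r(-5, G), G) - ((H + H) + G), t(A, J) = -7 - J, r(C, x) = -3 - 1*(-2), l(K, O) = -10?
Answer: 75446280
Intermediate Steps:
r(C, x) = -1 (r(C, x) = -3 + 2 = -1)
g(G, H) = -7 - 2*G - 2*H (g(G, H) = (-7 - G) - ((H + H) + G) = (-7 - G) - (2*H + G) = (-7 - G) - (G + 2*H) = (-7 - G) + (-G - 2*H) = -7 - 2*G - 2*H)
(g(l(-4, -7), 58) + 4709)*(22695 - 6315) = ((-7 - 2*(-10) - 2*58) + 4709)*(22695 - 6315) = ((-7 + 20 - 116) + 4709)*16380 = (-103 + 4709)*16380 = 4606*16380 = 75446280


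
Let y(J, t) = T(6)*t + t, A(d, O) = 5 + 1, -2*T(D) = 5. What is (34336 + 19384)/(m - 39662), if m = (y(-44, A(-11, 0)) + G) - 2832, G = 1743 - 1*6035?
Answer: -10744/9359 ≈ -1.1480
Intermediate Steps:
G = -4292 (G = 1743 - 6035 = -4292)
T(D) = -5/2 (T(D) = -½*5 = -5/2)
A(d, O) = 6
y(J, t) = -3*t/2 (y(J, t) = -5*t/2 + t = -3*t/2)
m = -7133 (m = (-3/2*6 - 4292) - 2832 = (-9 - 4292) - 2832 = -4301 - 2832 = -7133)
(34336 + 19384)/(m - 39662) = (34336 + 19384)/(-7133 - 39662) = 53720/(-46795) = 53720*(-1/46795) = -10744/9359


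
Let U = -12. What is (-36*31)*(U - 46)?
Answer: 64728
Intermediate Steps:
(-36*31)*(U - 46) = (-36*31)*(-12 - 46) = -1116*(-58) = 64728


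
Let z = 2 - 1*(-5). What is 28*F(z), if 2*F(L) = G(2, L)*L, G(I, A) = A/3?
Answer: 686/3 ≈ 228.67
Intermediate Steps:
G(I, A) = A/3 (G(I, A) = A*(⅓) = A/3)
z = 7 (z = 2 + 5 = 7)
F(L) = L²/6 (F(L) = ((L/3)*L)/2 = (L²/3)/2 = L²/6)
28*F(z) = 28*((⅙)*7²) = 28*((⅙)*49) = 28*(49/6) = 686/3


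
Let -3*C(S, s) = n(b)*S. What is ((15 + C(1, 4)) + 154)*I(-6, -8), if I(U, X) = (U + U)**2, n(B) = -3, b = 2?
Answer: 24480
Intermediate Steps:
C(S, s) = S (C(S, s) = -(-1)*S = S)
I(U, X) = 4*U**2 (I(U, X) = (2*U)**2 = 4*U**2)
((15 + C(1, 4)) + 154)*I(-6, -8) = ((15 + 1) + 154)*(4*(-6)**2) = (16 + 154)*(4*36) = 170*144 = 24480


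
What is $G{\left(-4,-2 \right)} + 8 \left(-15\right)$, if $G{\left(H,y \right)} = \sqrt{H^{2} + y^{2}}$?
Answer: $-120 + 2 \sqrt{5} \approx -115.53$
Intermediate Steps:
$G{\left(-4,-2 \right)} + 8 \left(-15\right) = \sqrt{\left(-4\right)^{2} + \left(-2\right)^{2}} + 8 \left(-15\right) = \sqrt{16 + 4} - 120 = \sqrt{20} - 120 = 2 \sqrt{5} - 120 = -120 + 2 \sqrt{5}$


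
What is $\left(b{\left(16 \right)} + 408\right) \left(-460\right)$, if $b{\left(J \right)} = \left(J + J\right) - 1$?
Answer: $-201940$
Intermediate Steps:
$b{\left(J \right)} = -1 + 2 J$ ($b{\left(J \right)} = 2 J - 1 = -1 + 2 J$)
$\left(b{\left(16 \right)} + 408\right) \left(-460\right) = \left(\left(-1 + 2 \cdot 16\right) + 408\right) \left(-460\right) = \left(\left(-1 + 32\right) + 408\right) \left(-460\right) = \left(31 + 408\right) \left(-460\right) = 439 \left(-460\right) = -201940$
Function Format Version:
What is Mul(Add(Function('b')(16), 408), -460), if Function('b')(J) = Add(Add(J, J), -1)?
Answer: -201940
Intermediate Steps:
Function('b')(J) = Add(-1, Mul(2, J)) (Function('b')(J) = Add(Mul(2, J), -1) = Add(-1, Mul(2, J)))
Mul(Add(Function('b')(16), 408), -460) = Mul(Add(Add(-1, Mul(2, 16)), 408), -460) = Mul(Add(Add(-1, 32), 408), -460) = Mul(Add(31, 408), -460) = Mul(439, -460) = -201940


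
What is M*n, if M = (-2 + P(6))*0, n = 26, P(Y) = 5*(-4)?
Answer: 0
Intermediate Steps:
P(Y) = -20
M = 0 (M = (-2 - 20)*0 = -22*0 = 0)
M*n = 0*26 = 0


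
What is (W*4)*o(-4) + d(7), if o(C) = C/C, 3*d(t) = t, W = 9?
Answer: 115/3 ≈ 38.333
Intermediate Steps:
d(t) = t/3
o(C) = 1
(W*4)*o(-4) + d(7) = (9*4)*1 + (1/3)*7 = 36*1 + 7/3 = 36 + 7/3 = 115/3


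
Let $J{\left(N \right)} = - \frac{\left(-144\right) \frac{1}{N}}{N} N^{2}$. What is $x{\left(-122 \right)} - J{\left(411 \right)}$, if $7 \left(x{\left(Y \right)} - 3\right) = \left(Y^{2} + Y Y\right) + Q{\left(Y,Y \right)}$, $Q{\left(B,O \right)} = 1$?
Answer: $\frac{28782}{7} \approx 4111.7$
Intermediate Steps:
$J{\left(N \right)} = 144$ ($J{\left(N \right)} = - - \frac{144}{N^{2}} N^{2} = \left(-1\right) \left(-144\right) = 144$)
$x{\left(Y \right)} = \frac{22}{7} + \frac{2 Y^{2}}{7}$ ($x{\left(Y \right)} = 3 + \frac{\left(Y^{2} + Y Y\right) + 1}{7} = 3 + \frac{\left(Y^{2} + Y^{2}\right) + 1}{7} = 3 + \frac{2 Y^{2} + 1}{7} = 3 + \frac{1 + 2 Y^{2}}{7} = 3 + \left(\frac{1}{7} + \frac{2 Y^{2}}{7}\right) = \frac{22}{7} + \frac{2 Y^{2}}{7}$)
$x{\left(-122 \right)} - J{\left(411 \right)} = \left(\frac{22}{7} + \frac{2 \left(-122\right)^{2}}{7}\right) - 144 = \left(\frac{22}{7} + \frac{2}{7} \cdot 14884\right) - 144 = \left(\frac{22}{7} + \frac{29768}{7}\right) - 144 = \frac{29790}{7} - 144 = \frac{28782}{7}$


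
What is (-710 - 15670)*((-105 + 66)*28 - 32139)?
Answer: 544323780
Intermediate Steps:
(-710 - 15670)*((-105 + 66)*28 - 32139) = -16380*(-39*28 - 32139) = -16380*(-1092 - 32139) = -16380*(-33231) = 544323780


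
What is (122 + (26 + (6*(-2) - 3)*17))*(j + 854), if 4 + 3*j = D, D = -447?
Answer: -225877/3 ≈ -75292.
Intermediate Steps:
j = -451/3 (j = -4/3 + (1/3)*(-447) = -4/3 - 149 = -451/3 ≈ -150.33)
(122 + (26 + (6*(-2) - 3)*17))*(j + 854) = (122 + (26 + (6*(-2) - 3)*17))*(-451/3 + 854) = (122 + (26 + (-12 - 3)*17))*(2111/3) = (122 + (26 - 15*17))*(2111/3) = (122 + (26 - 255))*(2111/3) = (122 - 229)*(2111/3) = -107*2111/3 = -225877/3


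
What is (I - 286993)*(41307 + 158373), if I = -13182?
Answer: -59938944000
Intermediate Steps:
(I - 286993)*(41307 + 158373) = (-13182 - 286993)*(41307 + 158373) = -300175*199680 = -59938944000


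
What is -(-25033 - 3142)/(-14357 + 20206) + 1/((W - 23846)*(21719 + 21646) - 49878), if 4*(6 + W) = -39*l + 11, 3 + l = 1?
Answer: 116467221383329/24178057782003 ≈ 4.8171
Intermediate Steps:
l = -2 (l = -3 + 1 = -2)
W = 65/4 (W = -6 + (-39*(-2) + 11)/4 = -6 + (78 + 11)/4 = -6 + (1/4)*89 = -6 + 89/4 = 65/4 ≈ 16.250)
-(-25033 - 3142)/(-14357 + 20206) + 1/((W - 23846)*(21719 + 21646) - 49878) = -(-25033 - 3142)/(-14357 + 20206) + 1/((65/4 - 23846)*(21719 + 21646) - 49878) = -(-28175)/5849 + 1/(-95319/4*43365 - 49878) = -(-28175)/5849 + 1/(-4133508435/4 - 49878) = -1*(-28175/5849) + 1/(-4133707947/4) = 28175/5849 - 4/4133707947 = 116467221383329/24178057782003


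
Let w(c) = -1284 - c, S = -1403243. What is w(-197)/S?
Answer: 1087/1403243 ≈ 0.00077463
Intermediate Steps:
w(-197)/S = (-1284 - 1*(-197))/(-1403243) = (-1284 + 197)*(-1/1403243) = -1087*(-1/1403243) = 1087/1403243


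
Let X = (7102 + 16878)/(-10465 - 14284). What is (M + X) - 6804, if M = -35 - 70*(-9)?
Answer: -153690521/24749 ≈ -6210.0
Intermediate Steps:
M = 595 (M = -35 + 630 = 595)
X = -23980/24749 (X = 23980/(-24749) = 23980*(-1/24749) = -23980/24749 ≈ -0.96893)
(M + X) - 6804 = (595 - 23980/24749) - 6804 = 14701675/24749 - 6804 = -153690521/24749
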